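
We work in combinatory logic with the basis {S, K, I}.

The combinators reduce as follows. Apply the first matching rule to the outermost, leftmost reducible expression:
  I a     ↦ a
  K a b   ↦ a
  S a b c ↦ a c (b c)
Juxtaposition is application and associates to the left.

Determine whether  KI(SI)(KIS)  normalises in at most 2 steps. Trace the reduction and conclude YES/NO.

  start: KI(SI)(KIS)
  step 1: I(KIS)
  step 2: KIS

Answer: NO — after 2 steps the term is KIS, not yet normal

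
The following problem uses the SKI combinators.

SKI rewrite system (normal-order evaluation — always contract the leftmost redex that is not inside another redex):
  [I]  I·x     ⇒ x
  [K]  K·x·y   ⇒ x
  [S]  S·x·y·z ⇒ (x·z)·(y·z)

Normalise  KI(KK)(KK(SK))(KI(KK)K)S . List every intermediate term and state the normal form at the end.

Answer: normal form = K  (in 6 steps)

Working:
  start: KI(KK)(KK(SK))(KI(KK)K)S
  →1  I(KK(SK))(KI(KK)K)S
  →2  KK(SK)(KI(KK)K)S
  →3  K(KI(KK)K)S
  →4  KI(KK)K
  →5  IK
  →6  K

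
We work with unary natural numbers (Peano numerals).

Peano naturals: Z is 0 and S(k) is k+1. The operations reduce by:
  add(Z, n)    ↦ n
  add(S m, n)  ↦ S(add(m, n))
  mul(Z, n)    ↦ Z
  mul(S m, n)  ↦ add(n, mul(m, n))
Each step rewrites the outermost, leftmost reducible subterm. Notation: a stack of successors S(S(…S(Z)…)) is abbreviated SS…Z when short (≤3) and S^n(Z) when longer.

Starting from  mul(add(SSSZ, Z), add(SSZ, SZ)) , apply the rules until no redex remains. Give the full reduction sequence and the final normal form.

Answer: normal form = S^9(Z)  (in 29 steps)

Derivation:
  start: mul(add(SSSZ, Z), add(SSZ, SZ))
  step 1: mul(S(add(SSZ, Z)), add(SSZ, SZ))
  step 2: add(add(SSZ, SZ), mul(add(SSZ, Z), add(SSZ, SZ)))
  step 3: add(S(add(SZ, SZ)), mul(add(SSZ, Z), add(SSZ, SZ)))
  step 4: S(add(add(SZ, SZ), mul(add(SSZ, Z), add(SSZ, SZ))))
  step 5: S(add(S(add(Z, SZ)), mul(add(SSZ, Z), add(SSZ, SZ))))
  step 6: S(S(add(add(Z, SZ), mul(add(SSZ, Z), add(SSZ, SZ)))))
  step 7: S(S(add(SZ, mul(add(SSZ, Z), add(SSZ, SZ)))))
  step 8: S(S(S(add(Z, mul(add(SSZ, Z), add(SSZ, SZ))))))
  step 9: S(S(S(mul(add(SSZ, Z), add(SSZ, SZ)))))
  step 10: S(S(S(mul(S(add(SZ, Z)), add(SSZ, SZ)))))
  step 11: S(S(S(add(add(SSZ, SZ), mul(add(SZ, Z), add(SSZ, SZ))))))
  step 12: S(S(S(add(S(add(SZ, SZ)), mul(add(SZ, Z), add(SSZ, SZ))))))
  step 13: S(S(S(S(add(add(SZ, SZ), mul(add(SZ, Z), add(SSZ, SZ)))))))
  step 14: S(S(S(S(add(S(add(Z, SZ)), mul(add(SZ, Z), add(SSZ, SZ)))))))
  step 15: S(S(S(S(S(add(add(Z, SZ), mul(add(SZ, Z), add(SSZ, SZ))))))))
  step 16: S(S(S(S(S(add(SZ, mul(add(SZ, Z), add(SSZ, SZ))))))))
  step 17: S(S(S(S(S(S(add(Z, mul(add(SZ, Z), add(SSZ, SZ)))))))))
  step 18: S(S(S(S(S(S(mul(add(SZ, Z), add(SSZ, SZ))))))))
  step 19: S(S(S(S(S(S(mul(S(add(Z, Z)), add(SSZ, SZ))))))))
  step 20: S(S(S(S(S(S(add(add(SSZ, SZ), mul(add(Z, Z), add(SSZ, SZ)))))))))
  step 21: S(S(S(S(S(S(add(S(add(SZ, SZ)), mul(add(Z, Z), add(SSZ, SZ)))))))))
  step 22: S(S(S(S(S(S(S(add(add(SZ, SZ), mul(add(Z, Z), add(SSZ, SZ))))))))))
  step 23: S(S(S(S(S(S(S(add(S(add(Z, SZ)), mul(add(Z, Z), add(SSZ, SZ))))))))))
  step 24: S(S(S(S(S(S(S(S(add(add(Z, SZ), mul(add(Z, Z), add(SSZ, SZ)))))))))))
  step 25: S(S(S(S(S(S(S(S(add(SZ, mul(add(Z, Z), add(SSZ, SZ)))))))))))
  step 26: S(S(S(S(S(S(S(S(S(add(Z, mul(add(Z, Z), add(SSZ, SZ))))))))))))
  step 27: S(S(S(S(S(S(S(S(S(mul(add(Z, Z), add(SSZ, SZ)))))))))))
  step 28: S(S(S(S(S(S(S(S(S(mul(Z, add(SSZ, SZ)))))))))))
  step 29: S^9(Z)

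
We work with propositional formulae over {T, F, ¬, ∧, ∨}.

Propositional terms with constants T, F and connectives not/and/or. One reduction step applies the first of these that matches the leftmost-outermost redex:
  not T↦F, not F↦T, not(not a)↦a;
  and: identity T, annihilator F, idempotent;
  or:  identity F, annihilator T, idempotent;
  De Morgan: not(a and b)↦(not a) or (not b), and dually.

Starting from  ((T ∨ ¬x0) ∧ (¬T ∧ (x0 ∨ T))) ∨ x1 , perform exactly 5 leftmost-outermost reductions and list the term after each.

  start: ((T ∨ ¬x0) ∧ (¬T ∧ (x0 ∨ T))) ∨ x1
  →1  (T ∧ (¬T ∧ (x0 ∨ T))) ∨ x1
  →2  (¬T ∧ (x0 ∨ T)) ∨ x1
  →3  (F ∧ (x0 ∨ T)) ∨ x1
  →4  F ∨ x1
  →5  x1

Answer: after 5 steps: x1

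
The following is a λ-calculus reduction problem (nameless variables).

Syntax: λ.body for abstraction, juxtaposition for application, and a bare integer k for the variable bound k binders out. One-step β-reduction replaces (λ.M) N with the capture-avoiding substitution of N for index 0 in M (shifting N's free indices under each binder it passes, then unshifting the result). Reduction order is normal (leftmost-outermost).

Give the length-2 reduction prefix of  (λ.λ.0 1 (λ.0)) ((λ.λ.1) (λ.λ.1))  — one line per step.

Answer: after 2 steps: λ.0 (λ.λ.λ.1) (λ.0)

Working:
  start: (λ.λ.0 1 (λ.0)) ((λ.λ.1) (λ.λ.1))
  →1  λ.0 ((λ.λ.1) (λ.λ.1)) (λ.0)
  →2  λ.0 (λ.λ.λ.1) (λ.0)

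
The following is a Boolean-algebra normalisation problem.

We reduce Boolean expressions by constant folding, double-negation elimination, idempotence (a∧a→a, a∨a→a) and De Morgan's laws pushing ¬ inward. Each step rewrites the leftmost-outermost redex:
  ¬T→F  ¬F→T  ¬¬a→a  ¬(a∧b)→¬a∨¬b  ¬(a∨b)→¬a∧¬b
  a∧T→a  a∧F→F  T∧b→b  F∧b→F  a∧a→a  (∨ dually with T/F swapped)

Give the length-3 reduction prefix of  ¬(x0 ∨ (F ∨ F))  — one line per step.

Answer: after 3 steps: ¬x0 ∧ ¬F

Working:
  start: ¬(x0 ∨ (F ∨ F))
  →1  ¬x0 ∧ ¬(F ∨ F)
  →2  ¬x0 ∧ (¬F ∧ ¬F)
  →3  ¬x0 ∧ ¬F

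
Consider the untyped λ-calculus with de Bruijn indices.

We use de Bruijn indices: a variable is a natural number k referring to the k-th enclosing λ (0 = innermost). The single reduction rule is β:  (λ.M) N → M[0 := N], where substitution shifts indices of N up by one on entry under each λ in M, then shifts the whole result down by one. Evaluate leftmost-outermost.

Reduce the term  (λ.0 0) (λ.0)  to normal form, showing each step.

Answer: normal form = λ.0  (in 2 steps)

Working:
  start: (λ.0 0) (λ.0)
  step 1: (λ.0) (λ.0)
  step 2: λ.0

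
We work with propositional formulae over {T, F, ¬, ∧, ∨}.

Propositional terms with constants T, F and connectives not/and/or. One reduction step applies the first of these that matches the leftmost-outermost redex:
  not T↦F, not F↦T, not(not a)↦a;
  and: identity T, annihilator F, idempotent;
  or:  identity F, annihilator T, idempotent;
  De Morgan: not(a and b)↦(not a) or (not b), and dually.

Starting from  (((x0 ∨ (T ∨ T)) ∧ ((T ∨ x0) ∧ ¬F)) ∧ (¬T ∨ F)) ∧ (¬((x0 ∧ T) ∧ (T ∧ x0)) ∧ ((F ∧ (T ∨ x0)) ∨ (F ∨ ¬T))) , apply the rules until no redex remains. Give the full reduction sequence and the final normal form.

Answer: normal form = F  (in 10 steps)

Working:
  start: (((x0 ∨ (T ∨ T)) ∧ ((T ∨ x0) ∧ ¬F)) ∧ (¬T ∨ F)) ∧ (¬((x0 ∧ T) ∧ (T ∧ x0)) ∧ ((F ∧ (T ∨ x0)) ∨ (F ∨ ¬T)))
  →1  (((x0 ∨ T) ∧ ((T ∨ x0) ∧ ¬F)) ∧ (¬T ∨ F)) ∧ (¬((x0 ∧ T) ∧ (T ∧ x0)) ∧ ((F ∧ (T ∨ x0)) ∨ (F ∨ ¬T)))
  →2  ((T ∧ ((T ∨ x0) ∧ ¬F)) ∧ (¬T ∨ F)) ∧ (¬((x0 ∧ T) ∧ (T ∧ x0)) ∧ ((F ∧ (T ∨ x0)) ∨ (F ∨ ¬T)))
  →3  (((T ∨ x0) ∧ ¬F) ∧ (¬T ∨ F)) ∧ (¬((x0 ∧ T) ∧ (T ∧ x0)) ∧ ((F ∧ (T ∨ x0)) ∨ (F ∨ ¬T)))
  →4  ((T ∧ ¬F) ∧ (¬T ∨ F)) ∧ (¬((x0 ∧ T) ∧ (T ∧ x0)) ∧ ((F ∧ (T ∨ x0)) ∨ (F ∨ ¬T)))
  →5  (¬F ∧ (¬T ∨ F)) ∧ (¬((x0 ∧ T) ∧ (T ∧ x0)) ∧ ((F ∧ (T ∨ x0)) ∨ (F ∨ ¬T)))
  →6  (T ∧ (¬T ∨ F)) ∧ (¬((x0 ∧ T) ∧ (T ∧ x0)) ∧ ((F ∧ (T ∨ x0)) ∨ (F ∨ ¬T)))
  →7  (¬T ∨ F) ∧ (¬((x0 ∧ T) ∧ (T ∧ x0)) ∧ ((F ∧ (T ∨ x0)) ∨ (F ∨ ¬T)))
  →8  ¬T ∧ (¬((x0 ∧ T) ∧ (T ∧ x0)) ∧ ((F ∧ (T ∨ x0)) ∨ (F ∨ ¬T)))
  →9  F ∧ (¬((x0 ∧ T) ∧ (T ∧ x0)) ∧ ((F ∧ (T ∨ x0)) ∨ (F ∨ ¬T)))
  →10  F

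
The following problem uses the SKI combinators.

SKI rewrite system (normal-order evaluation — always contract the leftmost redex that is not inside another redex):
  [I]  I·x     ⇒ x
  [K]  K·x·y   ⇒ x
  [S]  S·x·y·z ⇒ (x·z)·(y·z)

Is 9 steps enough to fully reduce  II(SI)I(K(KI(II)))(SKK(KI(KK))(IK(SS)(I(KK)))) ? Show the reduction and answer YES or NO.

Answer: NO — after 9 steps the term is KI(KK)(IK(SS)(I(KK))), not yet normal

Reduction:
  start: II(SI)I(K(KI(II)))(SKK(KI(KK))(IK(SS)(I(KK))))
  [1] I(SI)I(K(KI(II)))(SKK(KI(KK))(IK(SS)(I(KK))))
  [2] SII(K(KI(II)))(SKK(KI(KK))(IK(SS)(I(KK))))
  [3] I(K(KI(II)))(I(K(KI(II))))(SKK(KI(KK))(IK(SS)(I(KK))))
  [4] K(KI(II))(I(K(KI(II))))(SKK(KI(KK))(IK(SS)(I(KK))))
  [5] KI(II)(SKK(KI(KK))(IK(SS)(I(KK))))
  [6] I(SKK(KI(KK))(IK(SS)(I(KK))))
  [7] SKK(KI(KK))(IK(SS)(I(KK)))
  [8] K(KI(KK))(K(KI(KK)))(IK(SS)(I(KK)))
  [9] KI(KK)(IK(SS)(I(KK)))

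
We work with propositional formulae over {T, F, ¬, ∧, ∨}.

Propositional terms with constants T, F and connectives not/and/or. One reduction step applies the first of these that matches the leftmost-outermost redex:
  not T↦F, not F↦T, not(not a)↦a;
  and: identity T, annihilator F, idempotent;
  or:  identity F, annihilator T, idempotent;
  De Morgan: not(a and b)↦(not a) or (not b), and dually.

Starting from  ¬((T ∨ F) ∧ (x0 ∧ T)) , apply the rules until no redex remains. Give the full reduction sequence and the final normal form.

Answer: normal form = ¬x0  (in 8 steps)

Reduction:
  start: ¬((T ∨ F) ∧ (x0 ∧ T))
  →1  ¬(T ∨ F) ∨ ¬(x0 ∧ T)
  →2  (¬T ∧ ¬F) ∨ ¬(x0 ∧ T)
  →3  (F ∧ ¬F) ∨ ¬(x0 ∧ T)
  →4  F ∨ ¬(x0 ∧ T)
  →5  ¬(x0 ∧ T)
  →6  ¬x0 ∨ ¬T
  →7  ¬x0 ∨ F
  →8  ¬x0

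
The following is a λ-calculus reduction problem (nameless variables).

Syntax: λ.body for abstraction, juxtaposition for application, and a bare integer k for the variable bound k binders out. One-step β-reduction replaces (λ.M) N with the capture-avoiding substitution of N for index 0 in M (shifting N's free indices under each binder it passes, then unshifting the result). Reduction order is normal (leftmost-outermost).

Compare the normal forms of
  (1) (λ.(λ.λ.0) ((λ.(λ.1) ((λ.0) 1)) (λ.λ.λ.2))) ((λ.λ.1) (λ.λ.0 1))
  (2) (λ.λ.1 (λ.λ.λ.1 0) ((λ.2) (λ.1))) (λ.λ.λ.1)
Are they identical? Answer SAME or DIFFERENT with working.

Term A:
  start: (λ.(λ.λ.0) ((λ.(λ.1) ((λ.0) 1)) (λ.λ.λ.2))) ((λ.λ.1) (λ.λ.0 1))
  step 1: (λ.λ.0) ((λ.(λ.1) ((λ.0) ((λ.λ.1) (λ.λ.0 1)))) (λ.λ.λ.2))
  step 2: λ.0

Term B:
  start: (λ.λ.1 (λ.λ.λ.1 0) ((λ.2) (λ.1))) (λ.λ.λ.1)
  step 1: λ.(λ.λ.λ.1) (λ.λ.λ.1 0) ((λ.λ.λ.λ.1) (λ.1))
  step 2: λ.(λ.λ.1) ((λ.λ.λ.λ.1) (λ.1))
  step 3: λ.λ.(λ.λ.λ.λ.1) (λ.2)
  step 4: λ.λ.λ.λ.λ.1

Answer: DIFFERENT — A ⇓ λ.0, B ⇓ λ.λ.λ.λ.λ.1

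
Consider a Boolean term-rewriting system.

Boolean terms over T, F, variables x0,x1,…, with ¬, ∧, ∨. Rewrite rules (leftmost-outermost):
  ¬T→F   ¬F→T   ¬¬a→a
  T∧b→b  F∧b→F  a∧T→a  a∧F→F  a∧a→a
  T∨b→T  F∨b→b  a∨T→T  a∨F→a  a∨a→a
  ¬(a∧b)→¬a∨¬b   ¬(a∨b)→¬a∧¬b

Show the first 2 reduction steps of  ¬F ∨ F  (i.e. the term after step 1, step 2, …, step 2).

  start: ¬F ∨ F
  →1  ¬F
  →2  T

Answer: after 2 steps: T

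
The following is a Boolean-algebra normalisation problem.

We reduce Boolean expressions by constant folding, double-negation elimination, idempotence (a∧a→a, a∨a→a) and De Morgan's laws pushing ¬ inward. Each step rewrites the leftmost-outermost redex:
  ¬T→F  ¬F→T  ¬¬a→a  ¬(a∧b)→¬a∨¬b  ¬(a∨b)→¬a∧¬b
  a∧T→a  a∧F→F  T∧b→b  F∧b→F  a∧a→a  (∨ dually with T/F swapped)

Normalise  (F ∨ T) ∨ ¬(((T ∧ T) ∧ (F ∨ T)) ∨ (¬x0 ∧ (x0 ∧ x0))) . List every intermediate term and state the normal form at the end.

Answer: normal form = T  (in 2 steps)

Derivation:
  start: (F ∨ T) ∨ ¬(((T ∧ T) ∧ (F ∨ T)) ∨ (¬x0 ∧ (x0 ∧ x0)))
  [1] T ∨ ¬(((T ∧ T) ∧ (F ∨ T)) ∨ (¬x0 ∧ (x0 ∧ x0)))
  [2] T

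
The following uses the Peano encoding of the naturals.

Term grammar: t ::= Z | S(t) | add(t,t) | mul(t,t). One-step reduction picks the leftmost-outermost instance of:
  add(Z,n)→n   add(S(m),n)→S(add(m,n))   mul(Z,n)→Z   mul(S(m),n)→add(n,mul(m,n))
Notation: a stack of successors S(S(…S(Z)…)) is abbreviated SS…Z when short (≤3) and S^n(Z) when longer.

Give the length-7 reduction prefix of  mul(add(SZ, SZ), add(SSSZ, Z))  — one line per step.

  start: mul(add(SZ, SZ), add(SSSZ, Z))
  [1] mul(S(add(Z, SZ)), add(SSSZ, Z))
  [2] add(add(SSSZ, Z), mul(add(Z, SZ), add(SSSZ, Z)))
  [3] add(S(add(SSZ, Z)), mul(add(Z, SZ), add(SSSZ, Z)))
  [4] S(add(add(SSZ, Z), mul(add(Z, SZ), add(SSSZ, Z))))
  [5] S(add(S(add(SZ, Z)), mul(add(Z, SZ), add(SSSZ, Z))))
  [6] S(S(add(add(SZ, Z), mul(add(Z, SZ), add(SSSZ, Z)))))
  [7] S(S(add(S(add(Z, Z)), mul(add(Z, SZ), add(SSSZ, Z)))))

Answer: after 7 steps: S(S(add(S(add(Z, Z)), mul(add(Z, SZ), add(SSSZ, Z)))))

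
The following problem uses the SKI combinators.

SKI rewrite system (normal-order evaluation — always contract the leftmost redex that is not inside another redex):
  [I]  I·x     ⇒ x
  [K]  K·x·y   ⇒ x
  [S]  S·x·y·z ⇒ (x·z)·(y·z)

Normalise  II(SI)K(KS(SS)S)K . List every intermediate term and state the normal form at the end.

  start: II(SI)K(KS(SS)S)K
  [1] I(SI)K(KS(SS)S)K
  [2] SIK(KS(SS)S)K
  [3] I(KS(SS)S)(K(KS(SS)S))K
  [4] KS(SS)S(K(KS(SS)S))K
  [5] SS(K(KS(SS)S))K
  [6] SK(K(KS(SS)S)K)
  [7] SK(KS(SS)S)
  [8] SK(SS)

Answer: normal form = SK(SS)  (in 8 steps)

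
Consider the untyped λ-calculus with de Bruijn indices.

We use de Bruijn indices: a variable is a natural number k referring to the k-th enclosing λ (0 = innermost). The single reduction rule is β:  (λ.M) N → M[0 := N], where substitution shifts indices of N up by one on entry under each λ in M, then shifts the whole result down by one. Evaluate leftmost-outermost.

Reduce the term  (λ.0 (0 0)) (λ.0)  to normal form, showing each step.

Answer: normal form = λ.0  (in 3 steps)

Derivation:
  start: (λ.0 (0 0)) (λ.0)
  →1  (λ.0) ((λ.0) (λ.0))
  →2  (λ.0) (λ.0)
  →3  λ.0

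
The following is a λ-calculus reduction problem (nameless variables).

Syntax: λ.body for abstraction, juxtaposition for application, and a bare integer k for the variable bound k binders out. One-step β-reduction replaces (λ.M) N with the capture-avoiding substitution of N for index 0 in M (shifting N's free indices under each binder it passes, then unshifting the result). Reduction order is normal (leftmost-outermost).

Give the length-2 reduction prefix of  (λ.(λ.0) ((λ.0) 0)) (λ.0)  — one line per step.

  start: (λ.(λ.0) ((λ.0) 0)) (λ.0)
  [1] (λ.0) ((λ.0) (λ.0))
  [2] (λ.0) (λ.0)

Answer: after 2 steps: (λ.0) (λ.0)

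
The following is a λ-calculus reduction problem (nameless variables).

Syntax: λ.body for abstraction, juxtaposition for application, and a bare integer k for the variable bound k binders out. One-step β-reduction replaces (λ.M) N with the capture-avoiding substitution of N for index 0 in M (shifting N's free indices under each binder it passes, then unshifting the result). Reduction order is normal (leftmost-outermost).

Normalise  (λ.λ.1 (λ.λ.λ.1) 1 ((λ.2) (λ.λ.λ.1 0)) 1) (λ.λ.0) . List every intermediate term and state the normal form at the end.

  start: (λ.λ.1 (λ.λ.λ.1) 1 ((λ.2) (λ.λ.λ.1 0)) 1) (λ.λ.0)
  →1  λ.(λ.λ.0) (λ.λ.λ.1) (λ.λ.0) ((λ.λ.λ.0) (λ.λ.λ.1 0)) (λ.λ.0)
  →2  λ.(λ.0) (λ.λ.0) ((λ.λ.λ.0) (λ.λ.λ.1 0)) (λ.λ.0)
  →3  λ.(λ.λ.0) ((λ.λ.λ.0) (λ.λ.λ.1 0)) (λ.λ.0)
  →4  λ.(λ.0) (λ.λ.0)
  →5  λ.λ.λ.0

Answer: normal form = λ.λ.λ.0  (in 5 steps)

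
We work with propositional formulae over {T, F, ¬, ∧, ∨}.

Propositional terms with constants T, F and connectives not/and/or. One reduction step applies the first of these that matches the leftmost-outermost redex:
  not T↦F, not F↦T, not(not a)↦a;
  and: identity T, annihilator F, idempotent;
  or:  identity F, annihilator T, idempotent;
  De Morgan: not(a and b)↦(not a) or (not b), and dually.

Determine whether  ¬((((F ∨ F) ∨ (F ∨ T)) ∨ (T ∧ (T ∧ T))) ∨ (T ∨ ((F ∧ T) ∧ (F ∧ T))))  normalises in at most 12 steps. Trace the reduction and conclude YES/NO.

Answer: NO — after 12 steps the term is F ∧ ¬(T ∨ ((F ∧ T) ∧ (F ∧ T))), not yet normal

Working:
  start: ¬((((F ∨ F) ∨ (F ∨ T)) ∨ (T ∧ (T ∧ T))) ∨ (T ∨ ((F ∧ T) ∧ (F ∧ T))))
  step 1: ¬(((F ∨ F) ∨ (F ∨ T)) ∨ (T ∧ (T ∧ T))) ∧ ¬(T ∨ ((F ∧ T) ∧ (F ∧ T)))
  step 2: (¬((F ∨ F) ∨ (F ∨ T)) ∧ ¬(T ∧ (T ∧ T))) ∧ ¬(T ∨ ((F ∧ T) ∧ (F ∧ T)))
  step 3: ((¬(F ∨ F) ∧ ¬(F ∨ T)) ∧ ¬(T ∧ (T ∧ T))) ∧ ¬(T ∨ ((F ∧ T) ∧ (F ∧ T)))
  step 4: (((¬F ∧ ¬F) ∧ ¬(F ∨ T)) ∧ ¬(T ∧ (T ∧ T))) ∧ ¬(T ∨ ((F ∧ T) ∧ (F ∧ T)))
  step 5: ((¬F ∧ ¬(F ∨ T)) ∧ ¬(T ∧ (T ∧ T))) ∧ ¬(T ∨ ((F ∧ T) ∧ (F ∧ T)))
  step 6: ((T ∧ ¬(F ∨ T)) ∧ ¬(T ∧ (T ∧ T))) ∧ ¬(T ∨ ((F ∧ T) ∧ (F ∧ T)))
  step 7: (¬(F ∨ T) ∧ ¬(T ∧ (T ∧ T))) ∧ ¬(T ∨ ((F ∧ T) ∧ (F ∧ T)))
  step 8: ((¬F ∧ ¬T) ∧ ¬(T ∧ (T ∧ T))) ∧ ¬(T ∨ ((F ∧ T) ∧ (F ∧ T)))
  step 9: ((T ∧ ¬T) ∧ ¬(T ∧ (T ∧ T))) ∧ ¬(T ∨ ((F ∧ T) ∧ (F ∧ T)))
  step 10: (¬T ∧ ¬(T ∧ (T ∧ T))) ∧ ¬(T ∨ ((F ∧ T) ∧ (F ∧ T)))
  step 11: (F ∧ ¬(T ∧ (T ∧ T))) ∧ ¬(T ∨ ((F ∧ T) ∧ (F ∧ T)))
  step 12: F ∧ ¬(T ∨ ((F ∧ T) ∧ (F ∧ T)))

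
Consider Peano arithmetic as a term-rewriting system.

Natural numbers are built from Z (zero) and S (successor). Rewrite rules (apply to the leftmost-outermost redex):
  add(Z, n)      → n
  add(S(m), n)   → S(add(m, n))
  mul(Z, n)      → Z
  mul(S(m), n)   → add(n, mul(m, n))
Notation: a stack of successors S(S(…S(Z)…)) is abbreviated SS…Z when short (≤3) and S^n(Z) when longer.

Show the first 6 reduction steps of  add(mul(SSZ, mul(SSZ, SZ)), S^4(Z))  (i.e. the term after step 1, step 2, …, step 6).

Answer: after 6 steps: S(add(add(mul(SZ, SZ), mul(SZ, mul(SSZ, SZ))), S^4(Z)))

Derivation:
  start: add(mul(SSZ, mul(SSZ, SZ)), S^4(Z))
  step 1: add(add(mul(SSZ, SZ), mul(SZ, mul(SSZ, SZ))), S^4(Z))
  step 2: add(add(add(SZ, mul(SZ, SZ)), mul(SZ, mul(SSZ, SZ))), S^4(Z))
  step 3: add(add(S(add(Z, mul(SZ, SZ))), mul(SZ, mul(SSZ, SZ))), S^4(Z))
  step 4: add(S(add(add(Z, mul(SZ, SZ)), mul(SZ, mul(SSZ, SZ)))), S^4(Z))
  step 5: S(add(add(add(Z, mul(SZ, SZ)), mul(SZ, mul(SSZ, SZ))), S^4(Z)))
  step 6: S(add(add(mul(SZ, SZ), mul(SZ, mul(SSZ, SZ))), S^4(Z)))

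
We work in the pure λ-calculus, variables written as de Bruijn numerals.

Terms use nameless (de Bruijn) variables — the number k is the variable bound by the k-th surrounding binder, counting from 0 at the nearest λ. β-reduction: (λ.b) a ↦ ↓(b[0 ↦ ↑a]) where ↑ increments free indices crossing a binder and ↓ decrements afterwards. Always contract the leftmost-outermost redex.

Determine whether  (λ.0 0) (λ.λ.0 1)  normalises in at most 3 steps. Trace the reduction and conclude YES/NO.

  start: (λ.0 0) (λ.λ.0 1)
  →1  (λ.λ.0 1) (λ.λ.0 1)
  →2  λ.0 (λ.λ.0 1)

Answer: YES — reaches normal form λ.0 (λ.λ.0 1) in 2 ≤ 3 steps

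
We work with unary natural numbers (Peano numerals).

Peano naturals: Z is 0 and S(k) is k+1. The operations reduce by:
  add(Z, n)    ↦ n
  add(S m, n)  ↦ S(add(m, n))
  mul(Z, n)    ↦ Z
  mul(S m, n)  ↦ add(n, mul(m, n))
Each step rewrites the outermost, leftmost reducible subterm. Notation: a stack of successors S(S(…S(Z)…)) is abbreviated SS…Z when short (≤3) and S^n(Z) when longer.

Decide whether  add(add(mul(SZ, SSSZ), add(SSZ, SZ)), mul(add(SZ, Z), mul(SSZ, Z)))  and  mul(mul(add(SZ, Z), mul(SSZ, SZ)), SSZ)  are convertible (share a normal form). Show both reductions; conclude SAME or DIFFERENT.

Answer: DIFFERENT — A ⇓ S^6(Z), B ⇓ S^4(Z)

Derivation:
Term A:
  start: add(add(mul(SZ, SSSZ), add(SSZ, SZ)), mul(add(SZ, Z), mul(SSZ, Z)))
  →1  add(add(add(SSSZ, mul(Z, SSSZ)), add(SSZ, SZ)), mul(add(SZ, Z), mul(SSZ, Z)))
  →2  add(add(S(add(SSZ, mul(Z, SSSZ))), add(SSZ, SZ)), mul(add(SZ, Z), mul(SSZ, Z)))
  →3  add(S(add(add(SSZ, mul(Z, SSSZ)), add(SSZ, SZ))), mul(add(SZ, Z), mul(SSZ, Z)))
  →4  S(add(add(add(SSZ, mul(Z, SSSZ)), add(SSZ, SZ)), mul(add(SZ, Z), mul(SSZ, Z))))
  →5  S(add(add(S(add(SZ, mul(Z, SSSZ))), add(SSZ, SZ)), mul(add(SZ, Z), mul(SSZ, Z))))
  →6  S(add(S(add(add(SZ, mul(Z, SSSZ)), add(SSZ, SZ))), mul(add(SZ, Z), mul(SSZ, Z))))
  →7  S(S(add(add(add(SZ, mul(Z, SSSZ)), add(SSZ, SZ)), mul(add(SZ, Z), mul(SSZ, Z)))))
  →8  S(S(add(add(S(add(Z, mul(Z, SSSZ))), add(SSZ, SZ)), mul(add(SZ, Z), mul(SSZ, Z)))))
  →9  S(S(add(S(add(add(Z, mul(Z, SSSZ)), add(SSZ, SZ))), mul(add(SZ, Z), mul(SSZ, Z)))))
  →10  S(S(S(add(add(add(Z, mul(Z, SSSZ)), add(SSZ, SZ)), mul(add(SZ, Z), mul(SSZ, Z))))))
  →11  S(S(S(add(add(mul(Z, SSSZ), add(SSZ, SZ)), mul(add(SZ, Z), mul(SSZ, Z))))))
  →12  S(S(S(add(add(Z, add(SSZ, SZ)), mul(add(SZ, Z), mul(SSZ, Z))))))
  →13  S(S(S(add(add(SSZ, SZ), mul(add(SZ, Z), mul(SSZ, Z))))))
  →14  S(S(S(add(S(add(SZ, SZ)), mul(add(SZ, Z), mul(SSZ, Z))))))
  →15  S(S(S(S(add(add(SZ, SZ), mul(add(SZ, Z), mul(SSZ, Z)))))))
  →16  S(S(S(S(add(S(add(Z, SZ)), mul(add(SZ, Z), mul(SSZ, Z)))))))
  →17  S(S(S(S(S(add(add(Z, SZ), mul(add(SZ, Z), mul(SSZ, Z))))))))
  →18  S(S(S(S(S(add(SZ, mul(add(SZ, Z), mul(SSZ, Z))))))))
  →19  S(S(S(S(S(S(add(Z, mul(add(SZ, Z), mul(SSZ, Z)))))))))
  →20  S(S(S(S(S(S(mul(add(SZ, Z), mul(SSZ, Z))))))))
  →21  S(S(S(S(S(S(mul(S(add(Z, Z)), mul(SSZ, Z))))))))
  →22  S(S(S(S(S(S(add(mul(SSZ, Z), mul(add(Z, Z), mul(SSZ, Z)))))))))
  →23  S(S(S(S(S(S(add(add(Z, mul(SZ, Z)), mul(add(Z, Z), mul(SSZ, Z)))))))))
  →24  S(S(S(S(S(S(add(mul(SZ, Z), mul(add(Z, Z), mul(SSZ, Z)))))))))
  →25  S(S(S(S(S(S(add(add(Z, mul(Z, Z)), mul(add(Z, Z), mul(SSZ, Z)))))))))
  →26  S(S(S(S(S(S(add(mul(Z, Z), mul(add(Z, Z), mul(SSZ, Z)))))))))
  →27  S(S(S(S(S(S(add(Z, mul(add(Z, Z), mul(SSZ, Z)))))))))
  →28  S(S(S(S(S(S(mul(add(Z, Z), mul(SSZ, Z))))))))
  →29  S(S(S(S(S(S(mul(Z, mul(SSZ, Z))))))))
  →30  S^6(Z)

Term B:
  start: mul(mul(add(SZ, Z), mul(SSZ, SZ)), SSZ)
  →1  mul(mul(S(add(Z, Z)), mul(SSZ, SZ)), SSZ)
  →2  mul(add(mul(SSZ, SZ), mul(add(Z, Z), mul(SSZ, SZ))), SSZ)
  →3  mul(add(add(SZ, mul(SZ, SZ)), mul(add(Z, Z), mul(SSZ, SZ))), SSZ)
  →4  mul(add(S(add(Z, mul(SZ, SZ))), mul(add(Z, Z), mul(SSZ, SZ))), SSZ)
  →5  mul(S(add(add(Z, mul(SZ, SZ)), mul(add(Z, Z), mul(SSZ, SZ)))), SSZ)
  →6  add(SSZ, mul(add(add(Z, mul(SZ, SZ)), mul(add(Z, Z), mul(SSZ, SZ))), SSZ))
  →7  S(add(SZ, mul(add(add(Z, mul(SZ, SZ)), mul(add(Z, Z), mul(SSZ, SZ))), SSZ)))
  →8  S(S(add(Z, mul(add(add(Z, mul(SZ, SZ)), mul(add(Z, Z), mul(SSZ, SZ))), SSZ))))
  →9  S(S(mul(add(add(Z, mul(SZ, SZ)), mul(add(Z, Z), mul(SSZ, SZ))), SSZ)))
  →10  S(S(mul(add(mul(SZ, SZ), mul(add(Z, Z), mul(SSZ, SZ))), SSZ)))
  →11  S(S(mul(add(add(SZ, mul(Z, SZ)), mul(add(Z, Z), mul(SSZ, SZ))), SSZ)))
  →12  S(S(mul(add(S(add(Z, mul(Z, SZ))), mul(add(Z, Z), mul(SSZ, SZ))), SSZ)))
  →13  S(S(mul(S(add(add(Z, mul(Z, SZ)), mul(add(Z, Z), mul(SSZ, SZ)))), SSZ)))
  →14  S(S(add(SSZ, mul(add(add(Z, mul(Z, SZ)), mul(add(Z, Z), mul(SSZ, SZ))), SSZ))))
  →15  S(S(S(add(SZ, mul(add(add(Z, mul(Z, SZ)), mul(add(Z, Z), mul(SSZ, SZ))), SSZ)))))
  →16  S(S(S(S(add(Z, mul(add(add(Z, mul(Z, SZ)), mul(add(Z, Z), mul(SSZ, SZ))), SSZ))))))
  →17  S(S(S(S(mul(add(add(Z, mul(Z, SZ)), mul(add(Z, Z), mul(SSZ, SZ))), SSZ)))))
  →18  S(S(S(S(mul(add(mul(Z, SZ), mul(add(Z, Z), mul(SSZ, SZ))), SSZ)))))
  →19  S(S(S(S(mul(add(Z, mul(add(Z, Z), mul(SSZ, SZ))), SSZ)))))
  →20  S(S(S(S(mul(mul(add(Z, Z), mul(SSZ, SZ)), SSZ)))))
  →21  S(S(S(S(mul(mul(Z, mul(SSZ, SZ)), SSZ)))))
  →22  S(S(S(S(mul(Z, SSZ)))))
  →23  S^4(Z)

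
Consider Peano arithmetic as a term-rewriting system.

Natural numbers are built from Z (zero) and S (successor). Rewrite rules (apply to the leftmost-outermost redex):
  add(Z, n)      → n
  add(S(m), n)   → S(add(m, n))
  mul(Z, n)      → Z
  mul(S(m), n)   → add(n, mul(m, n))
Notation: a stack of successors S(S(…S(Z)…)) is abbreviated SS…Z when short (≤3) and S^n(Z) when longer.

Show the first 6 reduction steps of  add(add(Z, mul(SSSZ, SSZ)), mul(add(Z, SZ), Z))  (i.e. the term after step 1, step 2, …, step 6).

Answer: after 6 steps: S(S(add(add(Z, mul(SSZ, SSZ)), mul(add(Z, SZ), Z))))

Derivation:
  start: add(add(Z, mul(SSSZ, SSZ)), mul(add(Z, SZ), Z))
  →1  add(mul(SSSZ, SSZ), mul(add(Z, SZ), Z))
  →2  add(add(SSZ, mul(SSZ, SSZ)), mul(add(Z, SZ), Z))
  →3  add(S(add(SZ, mul(SSZ, SSZ))), mul(add(Z, SZ), Z))
  →4  S(add(add(SZ, mul(SSZ, SSZ)), mul(add(Z, SZ), Z)))
  →5  S(add(S(add(Z, mul(SSZ, SSZ))), mul(add(Z, SZ), Z)))
  →6  S(S(add(add(Z, mul(SSZ, SSZ)), mul(add(Z, SZ), Z))))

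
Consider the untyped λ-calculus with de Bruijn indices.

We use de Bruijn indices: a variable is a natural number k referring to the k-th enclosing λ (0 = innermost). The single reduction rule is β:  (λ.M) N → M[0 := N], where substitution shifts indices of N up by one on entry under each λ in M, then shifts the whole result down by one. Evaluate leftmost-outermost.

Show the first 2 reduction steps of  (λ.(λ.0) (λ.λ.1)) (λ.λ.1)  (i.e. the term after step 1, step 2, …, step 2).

  start: (λ.(λ.0) (λ.λ.1)) (λ.λ.1)
  [1] (λ.0) (λ.λ.1)
  [2] λ.λ.1

Answer: after 2 steps: λ.λ.1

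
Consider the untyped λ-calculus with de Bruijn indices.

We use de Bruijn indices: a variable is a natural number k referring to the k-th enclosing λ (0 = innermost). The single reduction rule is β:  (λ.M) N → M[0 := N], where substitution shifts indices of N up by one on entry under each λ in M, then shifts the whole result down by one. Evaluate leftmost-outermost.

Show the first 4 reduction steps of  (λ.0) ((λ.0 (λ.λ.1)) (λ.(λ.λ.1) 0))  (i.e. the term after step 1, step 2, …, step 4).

  start: (λ.0) ((λ.0 (λ.λ.1)) (λ.(λ.λ.1) 0))
  step 1: (λ.0 (λ.λ.1)) (λ.(λ.λ.1) 0)
  step 2: (λ.(λ.λ.1) 0) (λ.λ.1)
  step 3: (λ.λ.1) (λ.λ.1)
  step 4: λ.λ.λ.1

Answer: after 4 steps: λ.λ.λ.1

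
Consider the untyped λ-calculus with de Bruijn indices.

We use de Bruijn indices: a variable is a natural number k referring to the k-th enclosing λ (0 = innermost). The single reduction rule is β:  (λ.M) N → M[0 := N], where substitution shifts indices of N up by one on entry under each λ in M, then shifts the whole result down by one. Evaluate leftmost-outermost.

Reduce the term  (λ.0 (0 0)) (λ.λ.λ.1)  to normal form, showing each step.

  start: (λ.0 (0 0)) (λ.λ.λ.1)
  [1] (λ.λ.λ.1) ((λ.λ.λ.1) (λ.λ.λ.1))
  [2] λ.λ.1

Answer: normal form = λ.λ.1  (in 2 steps)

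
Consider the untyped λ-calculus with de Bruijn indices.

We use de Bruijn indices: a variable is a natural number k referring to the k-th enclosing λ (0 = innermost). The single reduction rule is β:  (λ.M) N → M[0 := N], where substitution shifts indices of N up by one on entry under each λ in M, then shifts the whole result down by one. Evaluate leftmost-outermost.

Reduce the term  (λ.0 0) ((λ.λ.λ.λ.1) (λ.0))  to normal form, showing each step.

  start: (λ.0 0) ((λ.λ.λ.λ.1) (λ.0))
  step 1: (λ.λ.λ.λ.1) (λ.0) ((λ.λ.λ.λ.1) (λ.0))
  step 2: (λ.λ.λ.1) ((λ.λ.λ.λ.1) (λ.0))
  step 3: λ.λ.1

Answer: normal form = λ.λ.1  (in 3 steps)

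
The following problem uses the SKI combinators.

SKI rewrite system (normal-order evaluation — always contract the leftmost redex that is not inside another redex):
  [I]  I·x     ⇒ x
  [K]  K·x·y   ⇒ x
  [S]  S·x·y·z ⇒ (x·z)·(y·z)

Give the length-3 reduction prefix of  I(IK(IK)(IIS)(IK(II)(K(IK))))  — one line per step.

  start: I(IK(IK)(IIS)(IK(II)(K(IK))))
  →1  IK(IK)(IIS)(IK(II)(K(IK)))
  →2  K(IK)(IIS)(IK(II)(K(IK)))
  →3  IK(IK(II)(K(IK)))

Answer: after 3 steps: IK(IK(II)(K(IK)))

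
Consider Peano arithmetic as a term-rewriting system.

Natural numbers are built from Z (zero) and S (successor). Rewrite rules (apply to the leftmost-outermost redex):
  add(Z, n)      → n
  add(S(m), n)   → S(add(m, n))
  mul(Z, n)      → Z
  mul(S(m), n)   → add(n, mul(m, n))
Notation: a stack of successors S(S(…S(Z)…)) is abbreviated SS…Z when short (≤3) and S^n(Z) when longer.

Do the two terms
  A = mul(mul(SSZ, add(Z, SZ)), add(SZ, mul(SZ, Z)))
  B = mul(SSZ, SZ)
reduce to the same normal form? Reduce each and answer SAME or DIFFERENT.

Answer: SAME — A ⇓ SSZ, B ⇓ SSZ

Working:
Term A:
  start: mul(mul(SSZ, add(Z, SZ)), add(SZ, mul(SZ, Z)))
  [1] mul(add(add(Z, SZ), mul(SZ, add(Z, SZ))), add(SZ, mul(SZ, Z)))
  [2] mul(add(SZ, mul(SZ, add(Z, SZ))), add(SZ, mul(SZ, Z)))
  [3] mul(S(add(Z, mul(SZ, add(Z, SZ)))), add(SZ, mul(SZ, Z)))
  [4] add(add(SZ, mul(SZ, Z)), mul(add(Z, mul(SZ, add(Z, SZ))), add(SZ, mul(SZ, Z))))
  [5] add(S(add(Z, mul(SZ, Z))), mul(add(Z, mul(SZ, add(Z, SZ))), add(SZ, mul(SZ, Z))))
  [6] S(add(add(Z, mul(SZ, Z)), mul(add(Z, mul(SZ, add(Z, SZ))), add(SZ, mul(SZ, Z)))))
  [7] S(add(mul(SZ, Z), mul(add(Z, mul(SZ, add(Z, SZ))), add(SZ, mul(SZ, Z)))))
  [8] S(add(add(Z, mul(Z, Z)), mul(add(Z, mul(SZ, add(Z, SZ))), add(SZ, mul(SZ, Z)))))
  [9] S(add(mul(Z, Z), mul(add(Z, mul(SZ, add(Z, SZ))), add(SZ, mul(SZ, Z)))))
  [10] S(add(Z, mul(add(Z, mul(SZ, add(Z, SZ))), add(SZ, mul(SZ, Z)))))
  [11] S(mul(add(Z, mul(SZ, add(Z, SZ))), add(SZ, mul(SZ, Z))))
  [12] S(mul(mul(SZ, add(Z, SZ)), add(SZ, mul(SZ, Z))))
  [13] S(mul(add(add(Z, SZ), mul(Z, add(Z, SZ))), add(SZ, mul(SZ, Z))))
  [14] S(mul(add(SZ, mul(Z, add(Z, SZ))), add(SZ, mul(SZ, Z))))
  [15] S(mul(S(add(Z, mul(Z, add(Z, SZ)))), add(SZ, mul(SZ, Z))))
  [16] S(add(add(SZ, mul(SZ, Z)), mul(add(Z, mul(Z, add(Z, SZ))), add(SZ, mul(SZ, Z)))))
  [17] S(add(S(add(Z, mul(SZ, Z))), mul(add(Z, mul(Z, add(Z, SZ))), add(SZ, mul(SZ, Z)))))
  [18] S(S(add(add(Z, mul(SZ, Z)), mul(add(Z, mul(Z, add(Z, SZ))), add(SZ, mul(SZ, Z))))))
  [19] S(S(add(mul(SZ, Z), mul(add(Z, mul(Z, add(Z, SZ))), add(SZ, mul(SZ, Z))))))
  [20] S(S(add(add(Z, mul(Z, Z)), mul(add(Z, mul(Z, add(Z, SZ))), add(SZ, mul(SZ, Z))))))
  [21] S(S(add(mul(Z, Z), mul(add(Z, mul(Z, add(Z, SZ))), add(SZ, mul(SZ, Z))))))
  [22] S(S(add(Z, mul(add(Z, mul(Z, add(Z, SZ))), add(SZ, mul(SZ, Z))))))
  [23] S(S(mul(add(Z, mul(Z, add(Z, SZ))), add(SZ, mul(SZ, Z)))))
  [24] S(S(mul(mul(Z, add(Z, SZ)), add(SZ, mul(SZ, Z)))))
  [25] S(S(mul(Z, add(SZ, mul(SZ, Z)))))
  [26] SSZ

Term B:
  start: mul(SSZ, SZ)
  [1] add(SZ, mul(SZ, SZ))
  [2] S(add(Z, mul(SZ, SZ)))
  [3] S(mul(SZ, SZ))
  [4] S(add(SZ, mul(Z, SZ)))
  [5] S(S(add(Z, mul(Z, SZ))))
  [6] S(S(mul(Z, SZ)))
  [7] SSZ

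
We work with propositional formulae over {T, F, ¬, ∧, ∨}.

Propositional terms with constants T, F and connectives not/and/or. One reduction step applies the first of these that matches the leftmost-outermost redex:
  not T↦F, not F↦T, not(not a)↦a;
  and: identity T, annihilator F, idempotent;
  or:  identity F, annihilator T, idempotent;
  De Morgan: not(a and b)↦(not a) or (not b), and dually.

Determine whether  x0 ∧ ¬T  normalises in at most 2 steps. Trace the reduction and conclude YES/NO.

  start: x0 ∧ ¬T
  [1] x0 ∧ F
  [2] F

Answer: YES — reaches normal form F in 2 ≤ 2 steps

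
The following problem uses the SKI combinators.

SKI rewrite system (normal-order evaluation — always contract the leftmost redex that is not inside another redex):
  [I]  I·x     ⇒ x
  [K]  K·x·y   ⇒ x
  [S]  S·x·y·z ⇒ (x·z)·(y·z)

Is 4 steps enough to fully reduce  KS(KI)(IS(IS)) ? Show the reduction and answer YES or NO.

Answer: YES — reaches normal form S(SS) in 3 ≤ 4 steps

Working:
  start: KS(KI)(IS(IS))
  [1] S(IS(IS))
  [2] S(S(IS))
  [3] S(SS)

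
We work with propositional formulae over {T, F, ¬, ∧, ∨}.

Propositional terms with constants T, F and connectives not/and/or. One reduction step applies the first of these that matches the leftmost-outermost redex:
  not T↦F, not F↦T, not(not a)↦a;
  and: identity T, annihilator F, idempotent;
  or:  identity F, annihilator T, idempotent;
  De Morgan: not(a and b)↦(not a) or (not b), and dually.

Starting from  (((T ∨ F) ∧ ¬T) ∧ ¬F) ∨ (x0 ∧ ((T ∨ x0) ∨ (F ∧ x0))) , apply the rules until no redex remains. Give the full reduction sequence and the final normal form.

Answer: normal form = x0  (in 8 steps)

Working:
  start: (((T ∨ F) ∧ ¬T) ∧ ¬F) ∨ (x0 ∧ ((T ∨ x0) ∨ (F ∧ x0)))
  [1] ((T ∧ ¬T) ∧ ¬F) ∨ (x0 ∧ ((T ∨ x0) ∨ (F ∧ x0)))
  [2] (¬T ∧ ¬F) ∨ (x0 ∧ ((T ∨ x0) ∨ (F ∧ x0)))
  [3] (F ∧ ¬F) ∨ (x0 ∧ ((T ∨ x0) ∨ (F ∧ x0)))
  [4] F ∨ (x0 ∧ ((T ∨ x0) ∨ (F ∧ x0)))
  [5] x0 ∧ ((T ∨ x0) ∨ (F ∧ x0))
  [6] x0 ∧ (T ∨ (F ∧ x0))
  [7] x0 ∧ T
  [8] x0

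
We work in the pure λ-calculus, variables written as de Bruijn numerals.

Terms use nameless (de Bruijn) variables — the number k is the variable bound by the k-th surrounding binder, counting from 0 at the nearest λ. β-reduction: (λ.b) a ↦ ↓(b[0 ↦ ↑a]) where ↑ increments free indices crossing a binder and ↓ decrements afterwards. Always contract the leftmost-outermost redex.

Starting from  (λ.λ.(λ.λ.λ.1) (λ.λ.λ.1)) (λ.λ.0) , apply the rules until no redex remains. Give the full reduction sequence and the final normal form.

  start: (λ.λ.(λ.λ.λ.1) (λ.λ.λ.1)) (λ.λ.0)
  →1  λ.(λ.λ.λ.1) (λ.λ.λ.1)
  →2  λ.λ.λ.1

Answer: normal form = λ.λ.λ.1  (in 2 steps)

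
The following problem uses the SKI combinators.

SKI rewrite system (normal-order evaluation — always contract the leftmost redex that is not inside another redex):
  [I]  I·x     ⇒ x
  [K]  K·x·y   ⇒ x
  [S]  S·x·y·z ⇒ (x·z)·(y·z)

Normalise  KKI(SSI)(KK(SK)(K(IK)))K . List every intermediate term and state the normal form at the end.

Answer: normal form = SKK  (in 4 steps)

Derivation:
  start: KKI(SSI)(KK(SK)(K(IK)))K
  [1] K(SSI)(KK(SK)(K(IK)))K
  [2] SSIK
  [3] SK(IK)
  [4] SKK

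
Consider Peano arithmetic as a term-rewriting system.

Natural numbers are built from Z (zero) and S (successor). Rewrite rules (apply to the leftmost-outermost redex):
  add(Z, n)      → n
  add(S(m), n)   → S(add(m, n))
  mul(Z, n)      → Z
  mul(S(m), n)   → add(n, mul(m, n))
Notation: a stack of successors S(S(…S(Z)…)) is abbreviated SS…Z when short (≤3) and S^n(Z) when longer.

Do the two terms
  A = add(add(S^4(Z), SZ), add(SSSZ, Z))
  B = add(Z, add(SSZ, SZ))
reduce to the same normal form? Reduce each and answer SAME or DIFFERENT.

Term A:
  start: add(add(S^4(Z), SZ), add(SSSZ, Z))
  →1  add(S(add(SSSZ, SZ)), add(SSSZ, Z))
  →2  S(add(add(SSSZ, SZ), add(SSSZ, Z)))
  →3  S(add(S(add(SSZ, SZ)), add(SSSZ, Z)))
  →4  S(S(add(add(SSZ, SZ), add(SSSZ, Z))))
  →5  S(S(add(S(add(SZ, SZ)), add(SSSZ, Z))))
  →6  S(S(S(add(add(SZ, SZ), add(SSSZ, Z)))))
  →7  S(S(S(add(S(add(Z, SZ)), add(SSSZ, Z)))))
  →8  S(S(S(S(add(add(Z, SZ), add(SSSZ, Z))))))
  →9  S(S(S(S(add(SZ, add(SSSZ, Z))))))
  →10  S(S(S(S(S(add(Z, add(SSSZ, Z)))))))
  →11  S(S(S(S(S(add(SSSZ, Z))))))
  →12  S(S(S(S(S(S(add(SSZ, Z)))))))
  →13  S(S(S(S(S(S(S(add(SZ, Z))))))))
  →14  S(S(S(S(S(S(S(S(add(Z, Z)))))))))
  →15  S^8(Z)

Term B:
  start: add(Z, add(SSZ, SZ))
  →1  add(SSZ, SZ)
  →2  S(add(SZ, SZ))
  →3  S(S(add(Z, SZ)))
  →4  SSSZ

Answer: DIFFERENT — A ⇓ S^8(Z), B ⇓ SSSZ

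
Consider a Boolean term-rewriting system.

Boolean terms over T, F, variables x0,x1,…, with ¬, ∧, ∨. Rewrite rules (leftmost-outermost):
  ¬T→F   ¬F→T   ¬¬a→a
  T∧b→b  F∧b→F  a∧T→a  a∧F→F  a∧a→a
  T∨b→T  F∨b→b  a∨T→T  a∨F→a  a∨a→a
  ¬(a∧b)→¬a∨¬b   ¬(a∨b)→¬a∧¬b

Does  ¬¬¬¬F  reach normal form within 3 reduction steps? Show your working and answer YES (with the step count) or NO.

  start: ¬¬¬¬F
  [1] ¬¬F
  [2] F

Answer: YES — reaches normal form F in 2 ≤ 3 steps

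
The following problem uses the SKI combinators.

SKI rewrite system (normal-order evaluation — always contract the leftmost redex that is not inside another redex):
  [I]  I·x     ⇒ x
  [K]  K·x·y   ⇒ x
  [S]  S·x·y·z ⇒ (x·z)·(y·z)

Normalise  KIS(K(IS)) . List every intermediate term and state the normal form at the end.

Answer: normal form = KS  (in 3 steps)

Working:
  start: KIS(K(IS))
  [1] I(K(IS))
  [2] K(IS)
  [3] KS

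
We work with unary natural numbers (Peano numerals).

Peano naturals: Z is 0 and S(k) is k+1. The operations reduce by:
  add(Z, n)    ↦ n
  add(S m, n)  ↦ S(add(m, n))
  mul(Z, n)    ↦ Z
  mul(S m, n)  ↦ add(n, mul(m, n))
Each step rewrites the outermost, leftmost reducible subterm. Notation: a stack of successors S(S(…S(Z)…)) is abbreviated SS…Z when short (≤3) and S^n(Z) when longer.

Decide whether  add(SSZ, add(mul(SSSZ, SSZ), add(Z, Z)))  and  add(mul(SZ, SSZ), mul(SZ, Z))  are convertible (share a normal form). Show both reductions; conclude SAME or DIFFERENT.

Answer: DIFFERENT — A ⇓ S^8(Z), B ⇓ SSZ

Derivation:
Term A:
  start: add(SSZ, add(mul(SSSZ, SSZ), add(Z, Z)))
  [1] S(add(SZ, add(mul(SSSZ, SSZ), add(Z, Z))))
  [2] S(S(add(Z, add(mul(SSSZ, SSZ), add(Z, Z)))))
  [3] S(S(add(mul(SSSZ, SSZ), add(Z, Z))))
  [4] S(S(add(add(SSZ, mul(SSZ, SSZ)), add(Z, Z))))
  [5] S(S(add(S(add(SZ, mul(SSZ, SSZ))), add(Z, Z))))
  [6] S(S(S(add(add(SZ, mul(SSZ, SSZ)), add(Z, Z)))))
  [7] S(S(S(add(S(add(Z, mul(SSZ, SSZ))), add(Z, Z)))))
  [8] S(S(S(S(add(add(Z, mul(SSZ, SSZ)), add(Z, Z))))))
  [9] S(S(S(S(add(mul(SSZ, SSZ), add(Z, Z))))))
  [10] S(S(S(S(add(add(SSZ, mul(SZ, SSZ)), add(Z, Z))))))
  [11] S(S(S(S(add(S(add(SZ, mul(SZ, SSZ))), add(Z, Z))))))
  [12] S(S(S(S(S(add(add(SZ, mul(SZ, SSZ)), add(Z, Z)))))))
  [13] S(S(S(S(S(add(S(add(Z, mul(SZ, SSZ))), add(Z, Z)))))))
  [14] S(S(S(S(S(S(add(add(Z, mul(SZ, SSZ)), add(Z, Z))))))))
  [15] S(S(S(S(S(S(add(mul(SZ, SSZ), add(Z, Z))))))))
  [16] S(S(S(S(S(S(add(add(SSZ, mul(Z, SSZ)), add(Z, Z))))))))
  [17] S(S(S(S(S(S(add(S(add(SZ, mul(Z, SSZ))), add(Z, Z))))))))
  [18] S(S(S(S(S(S(S(add(add(SZ, mul(Z, SSZ)), add(Z, Z)))))))))
  [19] S(S(S(S(S(S(S(add(S(add(Z, mul(Z, SSZ))), add(Z, Z)))))))))
  [20] S(S(S(S(S(S(S(S(add(add(Z, mul(Z, SSZ)), add(Z, Z))))))))))
  [21] S(S(S(S(S(S(S(S(add(mul(Z, SSZ), add(Z, Z))))))))))
  [22] S(S(S(S(S(S(S(S(add(Z, add(Z, Z))))))))))
  [23] S(S(S(S(S(S(S(S(add(Z, Z)))))))))
  [24] S^8(Z)

Term B:
  start: add(mul(SZ, SSZ), mul(SZ, Z))
  [1] add(add(SSZ, mul(Z, SSZ)), mul(SZ, Z))
  [2] add(S(add(SZ, mul(Z, SSZ))), mul(SZ, Z))
  [3] S(add(add(SZ, mul(Z, SSZ)), mul(SZ, Z)))
  [4] S(add(S(add(Z, mul(Z, SSZ))), mul(SZ, Z)))
  [5] S(S(add(add(Z, mul(Z, SSZ)), mul(SZ, Z))))
  [6] S(S(add(mul(Z, SSZ), mul(SZ, Z))))
  [7] S(S(add(Z, mul(SZ, Z))))
  [8] S(S(mul(SZ, Z)))
  [9] S(S(add(Z, mul(Z, Z))))
  [10] S(S(mul(Z, Z)))
  [11] SSZ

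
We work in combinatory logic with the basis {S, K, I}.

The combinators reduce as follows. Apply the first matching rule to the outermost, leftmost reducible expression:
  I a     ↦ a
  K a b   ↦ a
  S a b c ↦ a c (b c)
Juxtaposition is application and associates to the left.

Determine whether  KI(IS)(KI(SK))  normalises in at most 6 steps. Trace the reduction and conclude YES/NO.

  start: KI(IS)(KI(SK))
  →1  I(KI(SK))
  →2  KI(SK)
  →3  I

Answer: YES — reaches normal form I in 3 ≤ 6 steps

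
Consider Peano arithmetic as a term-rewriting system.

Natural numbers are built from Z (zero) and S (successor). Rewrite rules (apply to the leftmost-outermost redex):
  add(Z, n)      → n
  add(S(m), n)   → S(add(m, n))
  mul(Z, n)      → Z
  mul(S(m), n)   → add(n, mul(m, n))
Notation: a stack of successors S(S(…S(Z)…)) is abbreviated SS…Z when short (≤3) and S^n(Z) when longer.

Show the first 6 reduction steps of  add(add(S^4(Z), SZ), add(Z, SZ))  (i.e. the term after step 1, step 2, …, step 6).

Answer: after 6 steps: S(S(S(add(add(SZ, SZ), add(Z, SZ)))))

Reduction:
  start: add(add(S^4(Z), SZ), add(Z, SZ))
  step 1: add(S(add(SSSZ, SZ)), add(Z, SZ))
  step 2: S(add(add(SSSZ, SZ), add(Z, SZ)))
  step 3: S(add(S(add(SSZ, SZ)), add(Z, SZ)))
  step 4: S(S(add(add(SSZ, SZ), add(Z, SZ))))
  step 5: S(S(add(S(add(SZ, SZ)), add(Z, SZ))))
  step 6: S(S(S(add(add(SZ, SZ), add(Z, SZ)))))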